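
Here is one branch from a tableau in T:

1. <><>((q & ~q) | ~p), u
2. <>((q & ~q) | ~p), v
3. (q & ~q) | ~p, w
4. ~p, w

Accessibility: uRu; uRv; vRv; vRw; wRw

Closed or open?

No, open

No atom appears with both signs at the same world.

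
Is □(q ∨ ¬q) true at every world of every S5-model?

Valid in S5

Tableau for the negation ¬□(q ∨ ¬q):
1. ¬□(q ∨ ¬q), w0
2. ¬(q ∨ ¬q), w1   [¬□-rule on 1: fresh world w1, w0Rw1]
3. ¬q, w1   [¬∨-rule on 2]
4. q, w1   [¬∨-rule on 2]
Accessibility: w0Rw0, w0Rw1, w1Rw0, w1Rw1
Branch closes: q and ¬q both at w1.
All branches of the negation close; one closing branch shown above.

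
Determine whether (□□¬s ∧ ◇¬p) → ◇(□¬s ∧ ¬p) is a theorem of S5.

Yes, valid

Tableau for the negation ¬((□□¬s ∧ ◇¬p) → ◇(□¬s ∧ ¬p)):
1. ¬((□□¬s ∧ ◇¬p) → ◇(□¬s ∧ ¬p)), w0
2. □□¬s ∧ ◇¬p, w0
3. ¬◇(□¬s ∧ ¬p), w0
4. □□¬s, w0
5. ◇¬p, w0
6. ¬(□¬s ∧ ¬p), w0
7. □¬s, w0
8. ¬s, w0
9. p, w0
10. ¬p, w1
11. ¬(□¬s ∧ ¬p), w1
12. □¬s, w1
13. ¬s, w1
14. ¬□¬s, w1
15. s, w2
16. ¬(□¬s ∧ ¬p), w2
17. □¬s, w2
18. ¬s, w2
Accessibility: w0Rw0, w0Rw1, w0Rw2, w1Rw0, w1Rw1, w1Rw2, w2Rw0, w2Rw1, w2Rw2
Branch closes: s and ¬s both at w2.
All branches of the negation close; one closing branch shown above.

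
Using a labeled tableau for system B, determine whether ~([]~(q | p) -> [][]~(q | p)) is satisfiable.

Satisfiable (open branch found)

1. ~([]~(q | p) -> [][]~(q | p)), w0
2. []~(q | p), w0
3. ~[][]~(q | p), w0
4. ~(q | p), w0
5. ~q, w0
6. ~p, w0
7. ~[]~(q | p), w1
8. ~(q | p), w1
9. ~q, w1
10. ~p, w1
11. q | p, w2
12. p, w2
Accessibility: w0Rw0, w0Rw1, w1Rw0, w1Rw1, w1Rw2, w2Rw1, w2Rw2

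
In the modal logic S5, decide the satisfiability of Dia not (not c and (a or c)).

Satisfiable

1. Dia not (not c and (a or c)), 0
2. not (not c and (a or c)), 1
3. not (a or c), 1
4. not a, 1
5. not c, 1
Accessibility: 0R0, 0R1, 1R0, 1R1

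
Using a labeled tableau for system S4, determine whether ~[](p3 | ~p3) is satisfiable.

1. ~[](p3 | ~p3), u
2. ~(p3 | ~p3), v
3. ~p3, v
4. p3, v
Accessibility: uRu, uRv, vRv
Branch closes: p3 and ~p3 both at v.
All branches of the tableau close; one closing branch shown above.

Unsatisfiable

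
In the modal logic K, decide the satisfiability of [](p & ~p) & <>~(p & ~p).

1. [](p & ~p) & <>~(p & ~p), u
2. [](p & ~p), u   [&-rule on 1]
3. <>~(p & ~p), u   [&-rule on 1]
4. ~(p & ~p), v   [<>-rule on 3: fresh world v, uRv]
5. p & ~p, v   [[]-rule on 2 via uRv]
6. p, v   [&-rule on 5]
7. ~p, v   [&-rule on 5]
Accessibility: uRv
Branch closes: p and ~p both at v.
Every branch closes; the branch above is one of them.

No, unsatisfiable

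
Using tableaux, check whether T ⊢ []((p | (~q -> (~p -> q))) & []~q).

Tableau for the negation ~[]((p | (~q -> (~p -> q))) & []~q):
1. ~[]((p | (~q -> (~p -> q))) & []~q), 0
2. ~((p | (~q -> (~p -> q))) & []~q), 1
3. ~[]~q, 1
4. q, 2
Accessibility: 0R0, 0R1, 1R1, 1R2, 2R2
The negation has an open branch (countermodel exists).

No, not valid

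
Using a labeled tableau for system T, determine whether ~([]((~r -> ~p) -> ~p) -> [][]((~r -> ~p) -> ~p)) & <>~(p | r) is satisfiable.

Satisfiable

1. ~([]((~r -> ~p) -> ~p) -> [][]((~r -> ~p) -> ~p)) & <>~(p | r), w0
2. ~([]((~r -> ~p) -> ~p) -> [][]((~r -> ~p) -> ~p)), w0
3. <>~(p | r), w0
4. []((~r -> ~p) -> ~p), w0
5. ~[][]((~r -> ~p) -> ~p), w0
6. (~r -> ~p) -> ~p, w0
7. ~p, w0
8. ~(p | r), w1
9. ~p, w1
10. ~r, w1
11. (~r -> ~p) -> ~p, w1
12. ~[]((~r -> ~p) -> ~p), w2
13. (~r -> ~p) -> ~p, w2
14. ~p, w2
15. ~((~r -> ~p) -> ~p), w3
16. ~r -> ~p, w3
17. p, w3
18. r, w3
Accessibility: w0Rw0, w0Rw1, w0Rw2, w1Rw1, w2Rw2, w2Rw3, w3Rw3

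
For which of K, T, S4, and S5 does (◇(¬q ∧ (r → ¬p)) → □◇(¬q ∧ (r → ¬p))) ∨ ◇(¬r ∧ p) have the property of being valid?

S4-tableau for the negation ¬((◇(¬q ∧ (r → ¬p)) → □◇(¬q ∧ (r → ¬p))) ∨ ◇(¬r ∧ p)):
1. ¬((◇(¬q ∧ (r → ¬p)) → □◇(¬q ∧ (r → ¬p))) ∨ ◇(¬r ∧ p)), w0
2. ¬(◇(¬q ∧ (r → ¬p)) → □◇(¬q ∧ (r → ¬p))), w0
3. ¬◇(¬r ∧ p), w0
4. ◇(¬q ∧ (r → ¬p)), w0
5. ¬□◇(¬q ∧ (r → ¬p)), w0
6. ¬(¬r ∧ p), w0
7. ¬p, w0
8. ¬q ∧ (r → ¬p), w1
9. ¬q, w1
10. r → ¬p, w1
11. ¬(¬r ∧ p), w1
12. ¬p, w1
13. ¬◇(¬q ∧ (r → ¬p)), w2
14. ¬(¬r ∧ p), w2
15. ¬(¬q ∧ (r → ¬p)), w2
16. ¬p, w2
17. q, w2
Accessibility: w0Rw0, w0Rw1, w0Rw2, w1Rw1, w2Rw2
Complete open branch: countermodel on an S4-frame, so not valid in S4, nor in K, T (the same frame is also a K-frame and a T-frame).
S5-tableau for the negation ¬((◇(¬q ∧ (r → ¬p)) → □◇(¬q ∧ (r → ¬p))) ∨ ◇(¬r ∧ p)):
1. ¬((◇(¬q ∧ (r → ¬p)) → □◇(¬q ∧ (r → ¬p))) ∨ ◇(¬r ∧ p)), w0
2. ¬(◇(¬q ∧ (r → ¬p)) → □◇(¬q ∧ (r → ¬p))), w0
3. ¬◇(¬r ∧ p), w0
4. ◇(¬q ∧ (r → ¬p)), w0
5. ¬□◇(¬q ∧ (r → ¬p)), w0
6. ¬(¬r ∧ p), w0
7. r, w0
8. ¬q ∧ (r → ¬p), w1
9. ¬q, w1
10. r → ¬p, w1
11. ¬(¬r ∧ p), w1
12. ¬p, w1
13. ¬◇(¬q ∧ (r → ¬p)), w2
14. ¬(¬r ∧ p), w2
15. ¬(¬q ∧ (r → ¬p)), w0
16. ¬(¬q ∧ (r → ¬p)), w1
17. ¬(¬q ∧ (r → ¬p)), w2
18. ¬p, w2
19. ¬(r → ¬p), w0
20. p, w0
21. ¬(r → ¬p), w1
22. r, w1
23. p, w1
Accessibility: w0Rw0, w0Rw1, w0Rw2, w1Rw0, w1Rw1, w1Rw2, w2Rw0, w2Rw1, w2Rw2
Branch closes: p and ¬p both at w1.
Every branch closes (one shown): valid in S5.

S5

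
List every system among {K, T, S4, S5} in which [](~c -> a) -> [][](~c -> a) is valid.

T-tableau for the negation ~([](~c -> a) -> [][](~c -> a)):
1. ~([](~c -> a) -> [][](~c -> a)), 0
2. [](~c -> a), 0   [~->-rule on 1]
3. ~[][](~c -> a), 0   [~->-rule on 1]
4. ~c -> a, 0   [[]-rule on 2 via 0R0]
5. a, 0   [->-rule on 4 (branches; this branch)]
6. ~[](~c -> a), 1   [~[]-rule on 3: fresh world 1, 0R1]
7. ~c -> a, 1   [[]-rule on 2 via 0R1]
8. a, 1   [->-rule on 7 (branches; this branch)]
9. ~(~c -> a), 2   [~[]-rule on 6: fresh world 2, 1R2]
10. ~c, 2   [~->-rule on 9]
11. ~a, 2   [~->-rule on 9]
Accessibility: 0R0, 0R1, 1R1, 1R2, 2R2
Complete open branch: countermodel on a T-frame, so not valid in T, nor in K (the same frame is also a K-frame).
S4-tableau for the negation ~([](~c -> a) -> [][](~c -> a)):
1. ~([](~c -> a) -> [][](~c -> a)), 0
2. [](~c -> a), 0   [~->-rule on 1]
3. ~[][](~c -> a), 0   [~->-rule on 1]
4. ~c -> a, 0   [[]-rule on 2 via 0R0]
5. a, 0   [->-rule on 4 (branches; this branch)]
6. ~[](~c -> a), 1   [~[]-rule on 3: fresh world 1, 0R1]
7. ~c -> a, 1   [[]-rule on 2 via 0R1]
8. a, 1   [->-rule on 7 (branches; this branch)]
9. ~(~c -> a), 2   [~[]-rule on 6: fresh world 2, 1R2]
10. ~c, 2   [~->-rule on 9]
11. ~a, 2   [~->-rule on 9]
12. ~c -> a, 2   [[]-rule on 2 via 0R2]
13. a, 2   [->-rule on 12 (branches; this branch)]
Accessibility: 0R0, 0R1, 0R2, 1R1, 1R2, 2R2
Branch closes: a and ~a both at 2.
Every branch closes (one shown): valid in S4, hence also in S5 (every theorem of S4 is a theorem of S5).

S4, S5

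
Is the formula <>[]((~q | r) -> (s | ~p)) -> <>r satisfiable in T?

Satisfiable (open branch found)

1. <>[]((~q | r) -> (s | ~p)) -> <>r, 0
2. <>r, 0
3. r, 1
Accessibility: 0R0, 0R1, 1R1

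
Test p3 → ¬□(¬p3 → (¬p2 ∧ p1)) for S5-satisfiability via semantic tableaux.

1. p3 → ¬□(¬p3 → (¬p2 ∧ p1)), 0
2. ¬□(¬p3 → (¬p2 ∧ p1)), 0
3. ¬(¬p3 → (¬p2 ∧ p1)), 1
4. ¬p3, 1
5. ¬(¬p2 ∧ p1), 1
6. ¬p1, 1
Accessibility: 0R0, 0R1, 1R0, 1R1

Satisfiable (open branch found)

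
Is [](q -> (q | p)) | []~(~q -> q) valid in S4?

Valid

Tableau for the negation ~([](q -> (q | p)) | []~(~q -> q)):
1. ~([](q -> (q | p)) | []~(~q -> q)), 0
2. ~[](q -> (q | p)), 0   [~|-rule on 1]
3. ~[]~(~q -> q), 0   [~|-rule on 1]
4. ~(q -> (q | p)), 1   [~[]-rule on 2: fresh world 1, 0R1]
5. q, 1   [~->-rule on 4]
6. ~(q | p), 1   [~->-rule on 4]
7. ~q, 1   [~|-rule on 6]
8. ~p, 1   [~|-rule on 6]
Accessibility: 0R0, 0R1, 1R1
Branch closes: q and ~q both at 1.
Every branch of the negation's tableau closes; the branch above is one of them.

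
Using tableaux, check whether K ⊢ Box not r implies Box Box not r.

Not valid

Tableau for the negation not (Box not r implies Box Box not r):
1. not (Box not r implies Box Box not r), w0
2. Box not r, w0   [neg-implies-rule on 1]
3. not Box Box not r, w0   [neg-implies-rule on 1]
4. not Box not r, w1   [neg-Box-rule on 3: fresh world w1, w0Rw1]
5. not r, w1   [Box-rule on 2 via w0Rw1]
6. r, w2   [neg-Box-rule on 4: fresh world w2, w1Rw2]
Accessibility: w0Rw1, w1Rw2
The negation has an open branch (countermodel exists).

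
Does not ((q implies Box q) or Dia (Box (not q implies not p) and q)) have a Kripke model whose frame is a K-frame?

Satisfiable (open branch found)

1. not ((q implies Box q) or Dia (Box (not q implies not p) and q)), 0
2. not (q implies Box q), 0   [neg-or-rule on 1]
3. not Dia (Box (not q implies not p) and q), 0   [neg-or-rule on 1]
4. q, 0   [neg-implies-rule on 2]
5. not Box q, 0   [neg-implies-rule on 2]
6. not q, 1   [neg-Box-rule on 5: fresh world 1, 0R1]
7. not (Box (not q implies not p) and q), 1   [neg-Dia-rule on 3 via 0R1]
Accessibility: 0R1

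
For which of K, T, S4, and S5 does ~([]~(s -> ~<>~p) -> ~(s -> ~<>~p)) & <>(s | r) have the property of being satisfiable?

T-tableau for the formula:
1. ~([]~(s -> ~<>~p) -> ~(s -> ~<>~p)) & <>(s | r), w0
2. ~([]~(s -> ~<>~p) -> ~(s -> ~<>~p)), w0
3. <>(s | r), w0
4. []~(s -> ~<>~p), w0
5. s -> ~<>~p, w0
6. ~(s -> ~<>~p), w0
7. s, w0
8. <>~p, w0
9. ~<>~p, w0
10. p, w0
11. s | r, w1
12. ~(s -> ~<>~p), w1
13. s, w1
14. <>~p, w1
15. p, w1
16. r, w1
17. ~p, w2
18. ~(s -> ~<>~p), w2
19. s, w2
20. <>~p, w2
21. p, w2
Accessibility: w0Rw0, w0Rw1, w0Rw2, w1Rw1, w2Rw2
Branch closes: p and ~p both at w2.
Every branch closes (one shown): unsatisfiable in T, hence also in S4, S5 (every S4/S5-frame is a T-frame).
K-tableau for the formula:
1. ~([]~(s -> ~<>~p) -> ~(s -> ~<>~p)) & <>(s | r), w0
2. ~([]~(s -> ~<>~p) -> ~(s -> ~<>~p)), w0
3. <>(s | r), w0
4. []~(s -> ~<>~p), w0
5. s -> ~<>~p, w0
6. ~<>~p, w0
7. s | r, w1
8. ~(s -> ~<>~p), w1
9. s, w1
10. <>~p, w1
11. p, w1
12. r, w1
13. ~p, w2
Accessibility: w0Rw1, w1Rw2
Complete open branch: satisfiable in K.

K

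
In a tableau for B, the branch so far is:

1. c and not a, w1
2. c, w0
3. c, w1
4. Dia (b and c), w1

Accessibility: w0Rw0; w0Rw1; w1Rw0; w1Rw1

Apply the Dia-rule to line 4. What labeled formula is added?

a fresh world w2 with w1Rw2, and b and c at w2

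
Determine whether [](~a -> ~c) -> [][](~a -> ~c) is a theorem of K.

No, not valid

Tableau for the negation ~([](~a -> ~c) -> [][](~a -> ~c)):
1. ~([](~a -> ~c) -> [][](~a -> ~c)), 0
2. [](~a -> ~c), 0   [~->-rule on 1]
3. ~[][](~a -> ~c), 0   [~->-rule on 1]
4. ~[](~a -> ~c), 1   [~[]-rule on 3: fresh world 1, 0R1]
5. ~a -> ~c, 1   [[]-rule on 2 via 0R1]
6. ~c, 1   [->-rule on 5 (branches; this branch)]
7. ~(~a -> ~c), 2   [~[]-rule on 4: fresh world 2, 1R2]
8. ~a, 2   [~->-rule on 7]
9. c, 2   [~->-rule on 7]
Accessibility: 0R1, 1R2
The negation has an open branch (countermodel exists).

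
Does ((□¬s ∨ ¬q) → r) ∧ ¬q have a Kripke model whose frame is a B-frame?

Satisfiable

1. ((□¬s ∨ ¬q) → r) ∧ ¬q, w0
2. (□¬s ∨ ¬q) → r, w0
3. ¬q, w0
4. r, w0
Accessibility: w0Rw0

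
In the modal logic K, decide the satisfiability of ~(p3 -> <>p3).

1. ~(p3 -> <>p3), w0
2. p3, w0
3. ~<>p3, w0

Satisfiable (open branch found)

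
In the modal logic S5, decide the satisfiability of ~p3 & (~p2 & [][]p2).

1. ~p3 & (~p2 & [][]p2), u
2. ~p3, u
3. ~p2 & [][]p2, u
4. ~p2, u
5. [][]p2, u
6. []p2, u
7. p2, u
Accessibility: uRu
Branch closes: p2 and ~p2 both at u.
Every branch closes; the branch above is one of them.

No, unsatisfiable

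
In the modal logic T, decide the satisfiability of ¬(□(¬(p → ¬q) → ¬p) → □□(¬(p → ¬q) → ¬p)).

Satisfiable

1. ¬(□(¬(p → ¬q) → ¬p) → □□(¬(p → ¬q) → ¬p)), u
2. □(¬(p → ¬q) → ¬p), u   [¬→-rule on 1]
3. ¬□□(¬(p → ¬q) → ¬p), u   [¬→-rule on 1]
4. ¬(p → ¬q) → ¬p, u   [□-rule on 2 via uRu]
5. ¬p, u   [→-rule on 4 (branches; this branch)]
6. ¬□(¬(p → ¬q) → ¬p), v   [¬□-rule on 3: fresh world v, uRv]
7. ¬(p → ¬q) → ¬p, v   [□-rule on 2 via uRv]
8. ¬p, v   [→-rule on 7 (branches; this branch)]
9. ¬(¬(p → ¬q) → ¬p), w   [¬□-rule on 6: fresh world w, vRw]
10. ¬(p → ¬q), w   [¬→-rule on 9]
11. p, w   [¬→-rule on 9]
12. q, w   [¬→-rule on 10]
Accessibility: uRu, uRv, vRv, vRw, wRw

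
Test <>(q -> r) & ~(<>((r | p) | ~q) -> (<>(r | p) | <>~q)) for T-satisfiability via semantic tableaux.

1. <>(q -> r) & ~(<>((r | p) | ~q) -> (<>(r | p) | <>~q)), u
2. <>(q -> r), u
3. ~(<>((r | p) | ~q) -> (<>(r | p) | <>~q)), u
4. <>((r | p) | ~q), u
5. ~(<>(r | p) | <>~q), u
6. ~<>(r | p), u
7. ~<>~q, u
8. ~(r | p), u
9. ~r, u
10. ~p, u
11. q, u
12. q -> r, v
13. ~(r | p), v
14. ~r, v
15. ~p, v
16. q, v
17. r, v
Accessibility: uRu, uRv, vRv
Branch closes: r and ~r both at v.
All branches of the tableau close; one closing branch shown above.

Unsatisfiable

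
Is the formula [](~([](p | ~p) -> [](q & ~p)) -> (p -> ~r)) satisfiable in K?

Satisfiable

1. [](~([](p | ~p) -> [](q & ~p)) -> (p -> ~r)), u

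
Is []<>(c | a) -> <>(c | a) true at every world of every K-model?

Tableau for the negation ~([]<>(c | a) -> <>(c | a)):
1. ~([]<>(c | a) -> <>(c | a)), u
2. []<>(c | a), u
3. ~<>(c | a), u
The negation has an open branch (countermodel exists).

No, not valid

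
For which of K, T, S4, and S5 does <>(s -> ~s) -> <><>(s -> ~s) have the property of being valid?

T, S4, S5

K-tableau for the negation ~(<>(s -> ~s) -> <><>(s -> ~s)):
1. ~(<>(s -> ~s) -> <><>(s -> ~s)), u
2. <>(s -> ~s), u   [~->-rule on 1]
3. ~<><>(s -> ~s), u   [~->-rule on 1]
4. s -> ~s, v   [<>-rule on 2: fresh world v, uRv]
5. ~<>(s -> ~s), v   [~<>-rule on 3 via uRv]
6. ~s, v   [->-rule on 4 (branches; this branch)]
Accessibility: uRv
Complete open branch: countermodel on a K-frame, so not valid in K.
T-tableau for the negation ~(<>(s -> ~s) -> <><>(s -> ~s)):
1. ~(<>(s -> ~s) -> <><>(s -> ~s)), u
2. <>(s -> ~s), u   [~->-rule on 1]
3. ~<><>(s -> ~s), u   [~->-rule on 1]
4. ~<>(s -> ~s), u   [~<>-rule on 3 via uRu]
5. ~(s -> ~s), u   [~<>-rule on 4 via uRu]
6. s, u   [~->-rule on 5]
7. s -> ~s, v   [<>-rule on 2: fresh world v, uRv]
8. ~<>(s -> ~s), v   [~<>-rule on 3 via uRv]
9. ~(s -> ~s), v   [~<>-rule on 4 via uRv]
10. s, v   [~->-rule on 9]
11. ~s, v   [->-rule on 7 (branches; this branch)]
Accessibility: uRu, uRv, vRv
Branch closes: s and ~s both at v.
Every branch closes (one shown): valid in T, hence also in S4, S5 (every theorem of T is a theorem of S4 and S5).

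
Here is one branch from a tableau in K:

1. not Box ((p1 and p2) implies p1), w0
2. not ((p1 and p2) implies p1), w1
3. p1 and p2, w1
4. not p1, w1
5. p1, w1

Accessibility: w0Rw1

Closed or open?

Yes, closed

Both p1 and not p1 appear at w1.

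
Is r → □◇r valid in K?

No, not valid

Tableau for the negation ¬(r → □◇r):
1. ¬(r → □◇r), u
2. r, u
3. ¬□◇r, u
4. ¬◇r, v
Accessibility: uRv
The negation has an open branch (countermodel exists).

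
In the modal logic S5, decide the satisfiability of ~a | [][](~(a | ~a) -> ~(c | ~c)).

Yes, satisfiable

1. ~a | [][](~(a | ~a) -> ~(c | ~c)), w0
2. [][](~(a | ~a) -> ~(c | ~c)), w0   [|-rule on 1 (branches; this branch)]
3. [](~(a | ~a) -> ~(c | ~c)), w0   [[]-rule on 2 via w0Rw0]
4. ~(a | ~a) -> ~(c | ~c), w0   [[]-rule on 3 via w0Rw0]
5. a | ~a, w0   [->-rule on 4 (branches; this branch)]
6. ~a, w0   [|-rule on 5 (branches; this branch)]
Accessibility: w0Rw0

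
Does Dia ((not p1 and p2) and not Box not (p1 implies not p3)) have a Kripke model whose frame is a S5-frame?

Satisfiable (open branch found)

1. Dia ((not p1 and p2) and not Box not (p1 implies not p3)), 0
2. (not p1 and p2) and not Box not (p1 implies not p3), 1
3. not p1 and p2, 1
4. not Box not (p1 implies not p3), 1
5. not p1, 1
6. p2, 1
7. p1 implies not p3, 2
8. not p3, 2
Accessibility: 0R0, 0R1, 0R2, 1R0, 1R1, 1R2, 2R0, 2R1, 2R2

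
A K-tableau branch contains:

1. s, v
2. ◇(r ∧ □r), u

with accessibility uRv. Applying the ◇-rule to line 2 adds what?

a fresh world w with uRw, and r ∧ □r at w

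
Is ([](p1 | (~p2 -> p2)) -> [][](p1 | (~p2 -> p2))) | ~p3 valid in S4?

Yes, valid

Tableau for the negation ~(([](p1 | (~p2 -> p2)) -> [][](p1 | (~p2 -> p2))) | ~p3):
1. ~(([](p1 | (~p2 -> p2)) -> [][](p1 | (~p2 -> p2))) | ~p3), u
2. ~([](p1 | (~p2 -> p2)) -> [][](p1 | (~p2 -> p2))), u   [~|-rule on 1]
3. p3, u   [~|-rule on 1]
4. [](p1 | (~p2 -> p2)), u   [~->-rule on 2]
5. ~[][](p1 | (~p2 -> p2)), u   [~->-rule on 2]
6. p1 | (~p2 -> p2), u   [[]-rule on 4 via uRu]
7. ~p2 -> p2, u   [|-rule on 6 (branches; this branch)]
8. p2, u   [->-rule on 7 (branches; this branch)]
9. ~[](p1 | (~p2 -> p2)), v   [~[]-rule on 5: fresh world v, uRv]
10. p1 | (~p2 -> p2), v   [[]-rule on 4 via uRv]
11. ~p2 -> p2, v   [|-rule on 10 (branches; this branch)]
12. p2, v   [->-rule on 11 (branches; this branch)]
13. ~(p1 | (~p2 -> p2)), w   [~[]-rule on 9: fresh world w, vRw]
14. ~p1, w   [~|-rule on 13]
15. ~(~p2 -> p2), w   [~|-rule on 13]
16. ~p2, w   [~->-rule on 15]
17. p1 | (~p2 -> p2), w   [[]-rule on 4 via uRw]
18. ~p2 -> p2, w   [|-rule on 17 (branches; this branch)]
19. p2, w   [->-rule on 18 (branches; this branch)]
Accessibility: uRu, uRv, uRw, vRv, vRw, wRw
Branch closes: p2 and ~p2 both at w.
All branches of the negation close; one closing branch shown above.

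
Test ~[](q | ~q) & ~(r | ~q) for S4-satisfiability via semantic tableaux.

Unsatisfiable (every branch closes)

1. ~[](q | ~q) & ~(r | ~q), 0
2. ~[](q | ~q), 0   [&-rule on 1]
3. ~(r | ~q), 0   [&-rule on 1]
4. ~r, 0   [~|-rule on 3]
5. q, 0   [~|-rule on 3]
6. ~(q | ~q), 1   [~[]-rule on 2: fresh world 1, 0R1]
7. ~q, 1   [~|-rule on 6]
8. q, 1   [~|-rule on 6]
Accessibility: 0R0, 0R1, 1R1
Branch closes: q and ~q both at 1.
Every branch closes; the branch above is one of them.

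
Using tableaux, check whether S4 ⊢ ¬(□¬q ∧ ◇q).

Tableau for the negation □¬q ∧ ◇q:
1. □¬q ∧ ◇q, u
2. □¬q, u
3. ◇q, u
4. ¬q, u
5. q, v
6. ¬q, v
Accessibility: uRu, uRv, vRv
Branch closes: q and ¬q both at v.
All branches of the negation close; one closing branch shown above.

Valid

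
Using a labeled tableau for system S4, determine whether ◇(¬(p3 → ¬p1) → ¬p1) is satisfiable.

Satisfiable

1. ◇(¬(p3 → ¬p1) → ¬p1), u
2. ¬(p3 → ¬p1) → ¬p1, v   [◇-rule on 1: fresh world v, uRv]
3. ¬p1, v   [→-rule on 2 (branches; this branch)]
Accessibility: uRu, uRv, vRv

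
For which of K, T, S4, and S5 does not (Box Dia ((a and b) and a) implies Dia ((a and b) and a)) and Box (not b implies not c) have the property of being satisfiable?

K-tableau for the formula:
1. not (Box Dia ((a and b) and a) implies Dia ((a and b) and a)) and Box (not b implies not c), 0
2. not (Box Dia ((a and b) and a) implies Dia ((a and b) and a)), 0
3. Box (not b implies not c), 0
4. Box Dia ((a and b) and a), 0
5. not Dia ((a and b) and a), 0
Complete open branch: satisfiable in K.
T-tableau for the formula:
1. not (Box Dia ((a and b) and a) implies Dia ((a and b) and a)) and Box (not b implies not c), 0
2. not (Box Dia ((a and b) and a) implies Dia ((a and b) and a)), 0
3. Box (not b implies not c), 0
4. Box Dia ((a and b) and a), 0
5. not Dia ((a and b) and a), 0
6. not b implies not c, 0
7. Dia ((a and b) and a), 0
8. not ((a and b) and a), 0
9. not c, 0
10. not (a and b), 0
11. not b, 0
12. (a and b) and a, 1
13. a and b, 1
14. a, 1
15. b, 1
16. not b implies not c, 1
17. Dia ((a and b) and a), 1
18. not ((a and b) and a), 1
19. not c, 1
20. not (a and b), 1
21. not b, 1
Accessibility: 0R0, 0R1, 1R1
Branch closes: b and not b both at 1.
Every branch closes (one shown): unsatisfiable in T, hence also in S4, S5 (every S4/S5-frame is a T-frame).

K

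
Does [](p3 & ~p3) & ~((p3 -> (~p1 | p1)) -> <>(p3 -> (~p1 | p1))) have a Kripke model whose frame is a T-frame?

1. [](p3 & ~p3) & ~((p3 -> (~p1 | p1)) -> <>(p3 -> (~p1 | p1))), w0
2. [](p3 & ~p3), w0
3. ~((p3 -> (~p1 | p1)) -> <>(p3 -> (~p1 | p1))), w0
4. p3 -> (~p1 | p1), w0
5. ~<>(p3 -> (~p1 | p1)), w0
6. p3 & ~p3, w0
7. p3, w0
8. ~p3, w0
Accessibility: w0Rw0
Branch closes: p3 and ~p3 both at w0.
All branches of the tableau close; one closing branch shown above.

Unsatisfiable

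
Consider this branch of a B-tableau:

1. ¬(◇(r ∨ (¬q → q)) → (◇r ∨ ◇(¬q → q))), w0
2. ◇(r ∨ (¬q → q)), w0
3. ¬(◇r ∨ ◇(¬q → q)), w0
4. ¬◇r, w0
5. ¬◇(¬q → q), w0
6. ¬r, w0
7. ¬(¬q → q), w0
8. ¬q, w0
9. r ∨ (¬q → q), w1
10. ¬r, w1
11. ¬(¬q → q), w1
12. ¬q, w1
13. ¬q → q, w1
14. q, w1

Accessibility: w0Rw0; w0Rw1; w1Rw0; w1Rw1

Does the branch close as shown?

Both q and ¬q appear at w1.

Closed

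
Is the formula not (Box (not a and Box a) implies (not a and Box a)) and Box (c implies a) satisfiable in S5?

1. not (Box (not a and Box a) implies (not a and Box a)) and Box (c implies a), u
2. not (Box (not a and Box a) implies (not a and Box a)), u
3. Box (c implies a), u
4. Box (not a and Box a), u
5. not (not a and Box a), u
6. c implies a, u
7. not a and Box a, u
8. not a, u
9. Box a, u
10. a, u
Accessibility: uRu
Branch closes: a and not a both at u.
Every branch closes; the branch above is one of them.

Unsatisfiable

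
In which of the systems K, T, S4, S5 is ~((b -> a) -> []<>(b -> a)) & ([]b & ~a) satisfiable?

K

K-tableau for the formula:
1. ~((b -> a) -> []<>(b -> a)) & ([]b & ~a), 0
2. ~((b -> a) -> []<>(b -> a)), 0
3. []b & ~a, 0
4. b -> a, 0
5. ~[]<>(b -> a), 0
6. []b, 0
7. ~a, 0
8. ~b, 0
9. ~<>(b -> a), 1
10. b, 1
Accessibility: 0R1
Complete open branch: satisfiable in K.
T-tableau for the formula:
1. ~((b -> a) -> []<>(b -> a)) & ([]b & ~a), 0
2. ~((b -> a) -> []<>(b -> a)), 0
3. []b & ~a, 0
4. b -> a, 0
5. ~[]<>(b -> a), 0
6. []b, 0
7. ~a, 0
8. b, 0
9. a, 0
Accessibility: 0R0
Branch closes: a and ~a both at 0.
Every branch closes (one shown): unsatisfiable in T, hence also in S4, S5 (every S4/S5-frame is a T-frame).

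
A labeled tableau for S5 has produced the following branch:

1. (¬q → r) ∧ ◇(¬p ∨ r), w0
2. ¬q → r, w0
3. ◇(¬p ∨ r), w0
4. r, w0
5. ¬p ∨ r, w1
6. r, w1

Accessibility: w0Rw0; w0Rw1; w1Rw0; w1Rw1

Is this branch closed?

No atom appears with both signs at the same world.

Not closed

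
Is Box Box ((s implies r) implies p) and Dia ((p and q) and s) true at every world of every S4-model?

Tableau for the negation not (Box Box ((s implies r) implies p) and Dia ((p and q) and s)):
1. not (Box Box ((s implies r) implies p) and Dia ((p and q) and s)), 0
2. not Dia ((p and q) and s), 0
3. not ((p and q) and s), 0
4. not s, 0
Accessibility: 0R0
The negation has an open branch (countermodel exists).

No, not valid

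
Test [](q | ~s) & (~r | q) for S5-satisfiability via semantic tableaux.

1. [](q | ~s) & (~r | q), 0
2. [](q | ~s), 0   [&-rule on 1]
3. ~r | q, 0   [&-rule on 1]
4. q | ~s, 0   [[]-rule on 2 via 0R0]
5. q, 0   [|-rule on 3 (branches; this branch)]
6. ~s, 0   [|-rule on 4 (branches; this branch)]
Accessibility: 0R0

Satisfiable (open branch found)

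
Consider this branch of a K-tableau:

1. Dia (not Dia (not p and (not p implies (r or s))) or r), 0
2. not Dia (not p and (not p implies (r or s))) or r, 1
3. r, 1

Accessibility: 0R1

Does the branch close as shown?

No world carries both an atom and its negation.

No, open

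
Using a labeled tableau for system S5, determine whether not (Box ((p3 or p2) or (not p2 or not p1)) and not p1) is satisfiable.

Satisfiable

1. not (Box ((p3 or p2) or (not p2 or not p1)) and not p1), 0
2. p1, 0
Accessibility: 0R0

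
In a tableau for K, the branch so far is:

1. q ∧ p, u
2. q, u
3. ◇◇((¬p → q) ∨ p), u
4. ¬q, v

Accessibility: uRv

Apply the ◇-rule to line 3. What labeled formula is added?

a fresh world w with uRw, and ◇((¬p → q) ∨ p) at w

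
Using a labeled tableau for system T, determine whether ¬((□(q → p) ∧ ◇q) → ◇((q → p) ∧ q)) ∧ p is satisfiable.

No, unsatisfiable

1. ¬((□(q → p) ∧ ◇q) → ◇((q → p) ∧ q)) ∧ p, w0
2. ¬((□(q → p) ∧ ◇q) → ◇((q → p) ∧ q)), w0
3. p, w0
4. □(q → p) ∧ ◇q, w0
5. ¬◇((q → p) ∧ q), w0
6. □(q → p), w0
7. ◇q, w0
8. ¬((q → p) ∧ q), w0
9. q → p, w0
10. ¬q, w0
11. q, w1
12. ¬((q → p) ∧ q), w1
13. q → p, w1
14. ¬(q → p), w1
15. ¬p, w1
16. p, w1
Accessibility: w0Rw0, w0Rw1, w1Rw1
Branch closes: p and ¬p both at w1.
(One branch shown.) All branches close.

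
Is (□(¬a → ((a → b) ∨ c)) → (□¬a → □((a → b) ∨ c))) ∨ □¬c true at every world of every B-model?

Valid in B

Tableau for the negation ¬((□(¬a → ((a → b) ∨ c)) → (□¬a → □((a → b) ∨ c))) ∨ □¬c):
1. ¬((□(¬a → ((a → b) ∨ c)) → (□¬a → □((a → b) ∨ c))) ∨ □¬c), 0
2. ¬(□(¬a → ((a → b) ∨ c)) → (□¬a → □((a → b) ∨ c))), 0
3. ¬□¬c, 0
4. □(¬a → ((a → b) ∨ c)), 0
5. ¬(□¬a → □((a → b) ∨ c)), 0
6. □¬a, 0
7. ¬□((a → b) ∨ c), 0
8. ¬a → ((a → b) ∨ c), 0
9. ¬a, 0
10. (a → b) ∨ c, 0
11. a → b, 0
12. b, 0
13. c, 1
14. ¬a → ((a → b) ∨ c), 1
15. ¬a, 1
16. (a → b) ∨ c, 1
17. a → b, 1
18. b, 1
19. ¬((a → b) ∨ c), 2
20. ¬(a → b), 2
21. ¬c, 2
22. a, 2
23. ¬b, 2
24. ¬a → ((a → b) ∨ c), 2
25. ¬a, 2
Accessibility: 0R0, 0R1, 0R2, 1R0, 1R1, 2R0, 2R2
Branch closes: a and ¬a both at 2.
All branches of the negation close; one closing branch shown above.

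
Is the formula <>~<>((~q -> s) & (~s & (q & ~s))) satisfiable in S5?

1. <>~<>((~q -> s) & (~s & (q & ~s))), w0
2. ~<>((~q -> s) & (~s & (q & ~s))), w1
3. ~((~q -> s) & (~s & (q & ~s))), w0
4. ~((~q -> s) & (~s & (q & ~s))), w1
5. ~(~s & (q & ~s)), w0
6. ~(~s & (q & ~s)), w1
7. ~(q & ~s), w0
8. ~(q & ~s), w1
9. s, w0
10. s, w1
Accessibility: w0Rw0, w0Rw1, w1Rw0, w1Rw1

Satisfiable (open branch found)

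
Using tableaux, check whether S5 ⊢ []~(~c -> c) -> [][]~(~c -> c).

Tableau for the negation ~([]~(~c -> c) -> [][]~(~c -> c)):
1. ~([]~(~c -> c) -> [][]~(~c -> c)), u
2. []~(~c -> c), u
3. ~[][]~(~c -> c), u
4. ~(~c -> c), u
5. ~c, u
6. ~[]~(~c -> c), v
7. ~(~c -> c), v
8. ~c, v
9. ~c -> c, w
10. ~(~c -> c), w
11. ~c, w
12. c, w
Accessibility: uRu, uRv, uRw, vRu, vRv, vRw, wRu, wRv, wRw
Branch closes: c and ~c both at w.
Every branch of the negation's tableau closes; the branch above is one of them.

Valid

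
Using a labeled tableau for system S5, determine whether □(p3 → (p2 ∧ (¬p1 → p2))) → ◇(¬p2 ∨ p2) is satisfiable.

Yes, satisfiable

1. □(p3 → (p2 ∧ (¬p1 → p2))) → ◇(¬p2 ∨ p2), u
2. ◇(¬p2 ∨ p2), u   [→-rule on 1 (branches; this branch)]
3. ¬p2 ∨ p2, v   [◇-rule on 2: fresh world v, uRv]
4. p2, v   [∨-rule on 3 (branches; this branch)]
Accessibility: uRu, uRv, vRu, vRv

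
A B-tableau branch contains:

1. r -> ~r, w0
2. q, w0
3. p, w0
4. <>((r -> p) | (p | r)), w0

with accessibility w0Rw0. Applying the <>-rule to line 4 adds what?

a fresh world w1 with w0Rw1, and (r -> p) | (p | r) at w1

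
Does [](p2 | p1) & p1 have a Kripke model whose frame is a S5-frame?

Satisfiable (open branch found)

1. [](p2 | p1) & p1, 0
2. [](p2 | p1), 0
3. p1, 0
4. p2 | p1, 0
Accessibility: 0R0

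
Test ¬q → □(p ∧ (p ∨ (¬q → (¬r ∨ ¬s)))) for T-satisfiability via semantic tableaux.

Yes, satisfiable

1. ¬q → □(p ∧ (p ∨ (¬q → (¬r ∨ ¬s)))), w0
2. □(p ∧ (p ∨ (¬q → (¬r ∨ ¬s)))), w0
3. p ∧ (p ∨ (¬q → (¬r ∨ ¬s))), w0
4. p, w0
5. p ∨ (¬q → (¬r ∨ ¬s)), w0
6. ¬q → (¬r ∨ ¬s), w0
7. ¬r ∨ ¬s, w0
8. ¬s, w0
Accessibility: w0Rw0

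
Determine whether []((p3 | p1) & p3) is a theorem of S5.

Invalid (countermodel exists)

Tableau for the negation ~[]((p3 | p1) & p3):
1. ~[]((p3 | p1) & p3), 0
2. ~((p3 | p1) & p3), 1
3. ~p3, 1
Accessibility: 0R0, 0R1, 1R0, 1R1
The negation has an open branch (countermodel exists).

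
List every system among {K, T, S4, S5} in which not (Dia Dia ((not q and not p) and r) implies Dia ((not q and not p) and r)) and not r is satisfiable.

K, T

T-tableau for the formula:
1. not (Dia Dia ((not q and not p) and r) implies Dia ((not q and not p) and r)) and not r, u
2. not (Dia Dia ((not q and not p) and r) implies Dia ((not q and not p) and r)), u
3. not r, u
4. Dia Dia ((not q and not p) and r), u
5. not Dia ((not q and not p) and r), u
6. not ((not q and not p) and r), u
7. Dia ((not q and not p) and r), v
8. not ((not q and not p) and r), v
9. not r, v
10. (not q and not p) and r, w
11. not q and not p, w
12. r, w
13. not q, w
14. not p, w
Accessibility: uRu, uRv, vRv, vRw, wRw
Complete open branch: satisfiable in T, hence also in K (this T-model is also a K-model).
S4-tableau for the formula:
1. not (Dia Dia ((not q and not p) and r) implies Dia ((not q and not p) and r)) and not r, u
2. not (Dia Dia ((not q and not p) and r) implies Dia ((not q and not p) and r)), u
3. not r, u
4. Dia Dia ((not q and not p) and r), u
5. not Dia ((not q and not p) and r), u
6. not ((not q and not p) and r), u
7. not (not q and not p), u
8. p, u
9. Dia ((not q and not p) and r), v
10. not ((not q and not p) and r), v
11. not (not q and not p), v
12. p, v
13. (not q and not p) and r, w
14. not q and not p, w
15. r, w
16. not q, w
17. not p, w
18. not ((not q and not p) and r), w
19. not (not q and not p), w
20. p, w
Accessibility: uRu, uRv, uRw, vRv, vRw, wRw
Branch closes: p and not p both at w.
Every branch closes (one shown): unsatisfiable in S4, hence also in S5 (every S5-frame is an S4-frame).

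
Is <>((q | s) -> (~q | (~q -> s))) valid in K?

Tableau for the negation ~<>((q | s) -> (~q | (~q -> s))):
1. ~<>((q | s) -> (~q | (~q -> s))), w0
The negation has an open branch (countermodel exists).

No, not valid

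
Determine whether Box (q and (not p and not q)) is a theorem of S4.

Tableau for the negation not Box (q and (not p and not q)):
1. not Box (q and (not p and not q)), u
2. not (q and (not p and not q)), v
3. not (not p and not q), v
4. q, v
Accessibility: uRu, uRv, vRv
The negation has an open branch (countermodel exists).

Not valid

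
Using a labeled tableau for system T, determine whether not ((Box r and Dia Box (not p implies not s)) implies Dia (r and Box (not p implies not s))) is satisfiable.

Unsatisfiable (every branch closes)

1. not ((Box r and Dia Box (not p implies not s)) implies Dia (r and Box (not p implies not s))), 0
2. Box r and Dia Box (not p implies not s), 0   [neg-implies-rule on 1]
3. not Dia (r and Box (not p implies not s)), 0   [neg-implies-rule on 1]
4. Box r, 0   [and-rule on 2]
5. Dia Box (not p implies not s), 0   [and-rule on 2]
6. not (r and Box (not p implies not s)), 0   [neg-Dia-rule on 3 via 0R0]
7. r, 0   [Box-rule on 4 via 0R0]
8. not Box (not p implies not s), 0   [neg-and-rule on 6 (branches; this branch)]
9. Box (not p implies not s), 1   [Dia-rule on 5: fresh world 1, 0R1]
10. not (r and Box (not p implies not s)), 1   [neg-Dia-rule on 3 via 0R1]
11. r, 1   [Box-rule on 4 via 0R1]
12. not p implies not s, 1   [Box-rule on 9 via 1R1]
13. not Box (not p implies not s), 1   [neg-and-rule on 10 (branches; this branch)]
14. not s, 1   [implies-rule on 12 (branches; this branch)]
15. not (not p implies not s), 2   [neg-Box-rule on 8: fresh world 2, 0R2]
16. not p, 2   [neg-implies-rule on 15]
17. s, 2   [neg-implies-rule on 15]
18. not (r and Box (not p implies not s)), 2   [neg-Dia-rule on 3 via 0R2]
19. r, 2   [Box-rule on 4 via 0R2]
20. not Box (not p implies not s), 2   [neg-and-rule on 18 (branches; this branch)]
21. not (not p implies not s), 3   [neg-Box-rule on 13: fresh world 3, 1R3]
22. not p, 3   [neg-implies-rule on 21]
23. s, 3   [neg-implies-rule on 21]
24. not p implies not s, 3   [Box-rule on 9 via 1R3]
25. not s, 3   [implies-rule on 24 (branches; this branch)]
Accessibility: 0R0, 0R1, 0R2, 1R1, 1R3, 2R2, 3R3
Branch closes: s and not s both at 3.
Every branch closes; the branch above is one of them.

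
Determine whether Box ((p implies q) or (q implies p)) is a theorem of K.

Valid in K

Tableau for the negation not Box ((p implies q) or (q implies p)):
1. not Box ((p implies q) or (q implies p)), w0
2. not ((p implies q) or (q implies p)), w1
3. not (p implies q), w1
4. not (q implies p), w1
5. p, w1
6. not q, w1
7. q, w1
8. not p, w1
Accessibility: w0Rw1
Branch closes: q and not q both at w1.
All branches of the negation close; one closing branch shown above.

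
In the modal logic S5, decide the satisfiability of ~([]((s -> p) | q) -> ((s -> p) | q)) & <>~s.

No, unsatisfiable

1. ~([]((s -> p) | q) -> ((s -> p) | q)) & <>~s, 0
2. ~([]((s -> p) | q) -> ((s -> p) | q)), 0
3. <>~s, 0
4. []((s -> p) | q), 0
5. ~((s -> p) | q), 0
6. ~(s -> p), 0
7. ~q, 0
8. s, 0
9. ~p, 0
10. (s -> p) | q, 0
11. s -> p, 0
12. p, 0
Accessibility: 0R0
Branch closes: p and ~p both at 0.
(One branch shown.) All branches close.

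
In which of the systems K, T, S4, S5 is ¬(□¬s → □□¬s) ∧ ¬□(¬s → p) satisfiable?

T-tableau for the formula:
1. ¬(□¬s → □□¬s) ∧ ¬□(¬s → p), 0
2. ¬(□¬s → □□¬s), 0   [∧-rule on 1]
3. ¬□(¬s → p), 0   [∧-rule on 1]
4. □¬s, 0   [¬→-rule on 2]
5. ¬□□¬s, 0   [¬→-rule on 2]
6. ¬s, 0   [□-rule on 4 via 0R0]
7. ¬(¬s → p), 1   [¬□-rule on 3: fresh world 1, 0R1]
8. ¬s, 1   [¬→-rule on 7]
9. ¬p, 1   [¬→-rule on 7]
10. ¬□¬s, 2   [¬□-rule on 5: fresh world 2, 0R2]
11. ¬s, 2   [□-rule on 4 via 0R2]
12. s, 3   [¬□-rule on 10: fresh world 3, 2R3]
Accessibility: 0R0, 0R1, 0R2, 1R1, 2R2, 2R3, 3R3
Complete open branch: satisfiable in T, hence also in K (this T-model is also a K-model).
S4-tableau for the formula:
1. ¬(□¬s → □□¬s) ∧ ¬□(¬s → p), 0
2. ¬(□¬s → □□¬s), 0   [∧-rule on 1]
3. ¬□(¬s → p), 0   [∧-rule on 1]
4. □¬s, 0   [¬→-rule on 2]
5. ¬□□¬s, 0   [¬→-rule on 2]
6. ¬s, 0   [□-rule on 4 via 0R0]
7. ¬(¬s → p), 1   [¬□-rule on 3: fresh world 1, 0R1]
8. ¬s, 1   [¬→-rule on 7]
9. ¬p, 1   [¬→-rule on 7]
10. ¬□¬s, 2   [¬□-rule on 5: fresh world 2, 0R2]
11. ¬s, 2   [□-rule on 4 via 0R2]
12. s, 3   [¬□-rule on 10: fresh world 3, 2R3]
13. ¬s, 3   [□-rule on 4 via 0R3]
Accessibility: 0R0, 0R1, 0R2, 0R3, 1R1, 2R2, 2R3, 3R3
Branch closes: s and ¬s both at 3.
Every branch closes (one shown): unsatisfiable in S4, hence also in S5 (every S5-frame is an S4-frame).

K, T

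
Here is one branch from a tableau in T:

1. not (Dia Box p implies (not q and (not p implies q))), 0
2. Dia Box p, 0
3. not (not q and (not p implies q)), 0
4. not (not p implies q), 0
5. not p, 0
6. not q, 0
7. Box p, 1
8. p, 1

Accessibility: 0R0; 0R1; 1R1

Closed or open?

No, open

No world carries both an atom and its negation.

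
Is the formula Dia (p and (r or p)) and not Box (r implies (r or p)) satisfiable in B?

1. Dia (p and (r or p)) and not Box (r implies (r or p)), w0
2. Dia (p and (r or p)), w0
3. not Box (r implies (r or p)), w0
4. p and (r or p), w1
5. p, w1
6. r or p, w1
7. not (r implies (r or p)), w2
8. r, w2
9. not (r or p), w2
10. not r, w2
11. not p, w2
Accessibility: w0Rw0, w0Rw1, w0Rw2, w1Rw0, w1Rw1, w2Rw0, w2Rw2
Branch closes: r and not r both at w2.
Every branch closes; the branch above is one of them.

Unsatisfiable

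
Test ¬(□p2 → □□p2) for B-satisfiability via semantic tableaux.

1. ¬(□p2 → □□p2), 0
2. □p2, 0
3. ¬□□p2, 0
4. p2, 0
5. ¬□p2, 1
6. p2, 1
7. ¬p2, 2
Accessibility: 0R0, 0R1, 1R0, 1R1, 1R2, 2R1, 2R2

Satisfiable (open branch found)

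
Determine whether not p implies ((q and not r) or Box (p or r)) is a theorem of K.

No, not valid

Tableau for the negation not (not p implies ((q and not r) or Box (p or r))):
1. not (not p implies ((q and not r) or Box (p or r))), w0
2. not p, w0
3. not ((q and not r) or Box (p or r)), w0
4. not (q and not r), w0
5. not Box (p or r), w0
6. r, w0
7. not (p or r), w1
8. not p, w1
9. not r, w1
Accessibility: w0Rw1
The negation has an open branch (countermodel exists).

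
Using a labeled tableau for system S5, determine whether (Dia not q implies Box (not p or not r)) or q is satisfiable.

Yes, satisfiable

1. (Dia not q implies Box (not p or not r)) or q, u
2. q, u
Accessibility: uRu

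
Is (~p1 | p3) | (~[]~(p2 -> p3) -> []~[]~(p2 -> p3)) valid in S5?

Tableau for the negation ~((~p1 | p3) | (~[]~(p2 -> p3) -> []~[]~(p2 -> p3))):
1. ~((~p1 | p3) | (~[]~(p2 -> p3) -> []~[]~(p2 -> p3))), w0
2. ~(~p1 | p3), w0   [~|-rule on 1]
3. ~(~[]~(p2 -> p3) -> []~[]~(p2 -> p3)), w0   [~|-rule on 1]
4. p1, w0   [~|-rule on 2]
5. ~p3, w0   [~|-rule on 2]
6. ~[]~(p2 -> p3), w0   [~->-rule on 3]
7. ~[]~[]~(p2 -> p3), w0   [~->-rule on 3]
8. p2 -> p3, w1   [~[]-rule on 6: fresh world w1, w0Rw1]
9. p3, w1   [->-rule on 8 (branches; this branch)]
10. []~(p2 -> p3), w2   [~[]-rule on 7: fresh world w2, w0Rw2]
11. ~(p2 -> p3), w0   [[]-rule on 10 via w2Rw0]
12. p2, w0   [~->-rule on 11]
13. ~(p2 -> p3), w1   [[]-rule on 10 via w2Rw1]
14. p2, w1   [~->-rule on 13]
15. ~p3, w1   [~->-rule on 13]
Accessibility: w0Rw0, w0Rw1, w0Rw2, w1Rw0, w1Rw1, w1Rw2, w2Rw0, w2Rw1, w2Rw2
Branch closes: p3 and ~p3 both at w1.
Every branch of the negation's tableau closes; the branch above is one of them.

Yes, valid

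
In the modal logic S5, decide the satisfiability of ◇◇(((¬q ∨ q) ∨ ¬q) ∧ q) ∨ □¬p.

1. ◇◇(((¬q ∨ q) ∨ ¬q) ∧ q) ∨ □¬p, u
2. □¬p, u
3. ¬p, u
Accessibility: uRu

Satisfiable (open branch found)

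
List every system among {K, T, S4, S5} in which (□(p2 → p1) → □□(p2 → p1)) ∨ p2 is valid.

S4, S5

S4-tableau for the negation ¬((□(p2 → p1) → □□(p2 → p1)) ∨ p2):
1. ¬((□(p2 → p1) → □□(p2 → p1)) ∨ p2), u
2. ¬(□(p2 → p1) → □□(p2 → p1)), u   [¬∨-rule on 1]
3. ¬p2, u   [¬∨-rule on 1]
4. □(p2 → p1), u   [¬→-rule on 2]
5. ¬□□(p2 → p1), u   [¬→-rule on 2]
6. p2 → p1, u   [□-rule on 4 via uRu]
7. p1, u   [→-rule on 6 (branches; this branch)]
8. ¬□(p2 → p1), v   [¬□-rule on 5: fresh world v, uRv]
9. p2 → p1, v   [□-rule on 4 via uRv]
10. p1, v   [→-rule on 9 (branches; this branch)]
11. ¬(p2 → p1), w   [¬□-rule on 8: fresh world w, vRw]
12. p2, w   [¬→-rule on 11]
13. ¬p1, w   [¬→-rule on 11]
14. p2 → p1, w   [□-rule on 4 via uRw]
15. p1, w   [→-rule on 14 (branches; this branch)]
Accessibility: uRu, uRv, uRw, vRv, vRw, wRw
Branch closes: p1 and ¬p1 both at w.
Every branch closes (one shown): valid in S4, hence also in S5 (every theorem of S4 is a theorem of S5).
T-tableau for the negation ¬((□(p2 → p1) → □□(p2 → p1)) ∨ p2):
1. ¬((□(p2 → p1) → □□(p2 → p1)) ∨ p2), u
2. ¬(□(p2 → p1) → □□(p2 → p1)), u   [¬∨-rule on 1]
3. ¬p2, u   [¬∨-rule on 1]
4. □(p2 → p1), u   [¬→-rule on 2]
5. ¬□□(p2 → p1), u   [¬→-rule on 2]
6. p2 → p1, u   [□-rule on 4 via uRu]
7. p1, u   [→-rule on 6 (branches; this branch)]
8. ¬□(p2 → p1), v   [¬□-rule on 5: fresh world v, uRv]
9. p2 → p1, v   [□-rule on 4 via uRv]
10. p1, v   [→-rule on 9 (branches; this branch)]
11. ¬(p2 → p1), w   [¬□-rule on 8: fresh world w, vRw]
12. p2, w   [¬→-rule on 11]
13. ¬p1, w   [¬→-rule on 11]
Accessibility: uRu, uRv, vRv, vRw, wRw
Complete open branch: countermodel on a T-frame, so not valid in T, nor in K (the same frame is also a K-frame).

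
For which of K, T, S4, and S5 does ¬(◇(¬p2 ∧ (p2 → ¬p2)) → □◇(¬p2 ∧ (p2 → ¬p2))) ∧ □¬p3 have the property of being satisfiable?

S4-tableau for the formula:
1. ¬(◇(¬p2 ∧ (p2 → ¬p2)) → □◇(¬p2 ∧ (p2 → ¬p2))) ∧ □¬p3, 0
2. ¬(◇(¬p2 ∧ (p2 → ¬p2)) → □◇(¬p2 ∧ (p2 → ¬p2))), 0
3. □¬p3, 0
4. ◇(¬p2 ∧ (p2 → ¬p2)), 0
5. ¬□◇(¬p2 ∧ (p2 → ¬p2)), 0
6. ¬p3, 0
7. ¬p2 ∧ (p2 → ¬p2), 1
8. ¬p2, 1
9. p2 → ¬p2, 1
10. ¬p3, 1
11. ¬◇(¬p2 ∧ (p2 → ¬p2)), 2
12. ¬p3, 2
13. ¬(¬p2 ∧ (p2 → ¬p2)), 2
14. ¬(p2 → ¬p2), 2
15. p2, 2
Accessibility: 0R0, 0R1, 0R2, 1R1, 2R2
Complete open branch: satisfiable in S4, hence also in K, T (this S4-model is also a K-model and a T-model).
S5-tableau for the formula:
1. ¬(◇(¬p2 ∧ (p2 → ¬p2)) → □◇(¬p2 ∧ (p2 → ¬p2))) ∧ □¬p3, 0
2. ¬(◇(¬p2 ∧ (p2 → ¬p2)) → □◇(¬p2 ∧ (p2 → ¬p2))), 0
3. □¬p3, 0
4. ◇(¬p2 ∧ (p2 → ¬p2)), 0
5. ¬□◇(¬p2 ∧ (p2 → ¬p2)), 0
6. ¬p3, 0
7. ¬p2 ∧ (p2 → ¬p2), 1
8. ¬p2, 1
9. p2 → ¬p2, 1
10. ¬p3, 1
11. ¬◇(¬p2 ∧ (p2 → ¬p2)), 2
12. ¬p3, 2
13. ¬(¬p2 ∧ (p2 → ¬p2)), 0
14. ¬(¬p2 ∧ (p2 → ¬p2)), 1
15. ¬(¬p2 ∧ (p2 → ¬p2)), 2
16. ¬(p2 → ¬p2), 0
17. p2, 0
18. ¬(p2 → ¬p2), 1
19. p2, 1
Accessibility: 0R0, 0R1, 0R2, 1R0, 1R1, 1R2, 2R0, 2R1, 2R2
Branch closes: p2 and ¬p2 both at 1.
Every branch closes (one shown): unsatisfiable in S5.

K, T, S4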